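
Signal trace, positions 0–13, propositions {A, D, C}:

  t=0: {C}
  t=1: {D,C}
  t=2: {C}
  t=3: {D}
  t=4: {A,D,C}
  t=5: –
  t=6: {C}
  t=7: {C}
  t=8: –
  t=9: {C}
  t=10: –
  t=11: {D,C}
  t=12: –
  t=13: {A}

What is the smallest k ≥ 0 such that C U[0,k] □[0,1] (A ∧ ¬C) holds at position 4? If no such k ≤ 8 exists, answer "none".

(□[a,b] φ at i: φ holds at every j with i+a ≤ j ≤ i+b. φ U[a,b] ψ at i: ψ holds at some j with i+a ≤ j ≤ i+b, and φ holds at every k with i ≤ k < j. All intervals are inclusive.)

Need earliest j ≥ 4 with □[0,1] (A ∧ ¬C), and C at every k in [4,j-1].
  j=4: rhs fails.
  j=5: rhs fails.
  j=6: rhs fails.
  j=7: rhs fails.
  j=8: rhs fails.
  j=9: rhs fails.
  j=10: rhs fails.
  j=11: rhs fails.
  j=12: rhs fails.
No witness within the range → none.

none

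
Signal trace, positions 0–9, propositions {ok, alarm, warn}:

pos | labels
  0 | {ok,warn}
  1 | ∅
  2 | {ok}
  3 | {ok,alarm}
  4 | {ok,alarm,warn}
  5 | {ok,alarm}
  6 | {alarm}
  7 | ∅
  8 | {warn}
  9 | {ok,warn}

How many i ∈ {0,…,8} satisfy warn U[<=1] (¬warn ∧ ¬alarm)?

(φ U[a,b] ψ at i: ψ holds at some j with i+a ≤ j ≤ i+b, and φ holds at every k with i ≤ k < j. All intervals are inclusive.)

4

Evaluate at each i in [0,8]:
  i=0: ✓ (rhs at j=1; lhs holds on [0,0])
  i=1: ✓ (rhs at j=1)
  i=2: ✓ (rhs at j=2)
  i=3: ✗ (no rhs in [3,4])
  i=4: ✗ (no rhs in [4,5])
  i=5: ✗ (no rhs in [5,6])
  i=6: ✗ (lhs fails at k=6 before rhs at j=7)
  i=7: ✓ (rhs at j=7)
  i=8: ✗ (no rhs in [8,9])
Positions where it holds: {0, 1, 2, 7} → 4.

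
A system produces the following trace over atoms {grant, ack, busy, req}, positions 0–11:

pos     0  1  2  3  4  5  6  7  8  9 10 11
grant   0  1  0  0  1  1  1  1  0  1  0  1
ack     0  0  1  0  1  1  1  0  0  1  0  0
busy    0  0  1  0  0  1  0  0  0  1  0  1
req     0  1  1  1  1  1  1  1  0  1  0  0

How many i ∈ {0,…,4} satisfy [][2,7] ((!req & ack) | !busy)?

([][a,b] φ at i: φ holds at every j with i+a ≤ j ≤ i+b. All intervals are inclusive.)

Evaluate at each i in [0,4]:
  i=0: ✗ (fails at j=2)
  i=1: ✗ (fails at j=5)
  i=2: ✗ (fails at j=5)
  i=3: ✗ (fails at j=5)
  i=4: ✗ (fails at j=9)
Positions where it holds: {} → 0.

0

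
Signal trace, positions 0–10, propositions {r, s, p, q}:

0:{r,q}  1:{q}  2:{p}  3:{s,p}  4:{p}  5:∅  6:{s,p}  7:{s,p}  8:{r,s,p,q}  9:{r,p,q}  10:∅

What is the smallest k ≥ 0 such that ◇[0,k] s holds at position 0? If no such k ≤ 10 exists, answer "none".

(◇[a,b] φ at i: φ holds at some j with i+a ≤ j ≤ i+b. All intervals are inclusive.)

Scan j = 0,1,… for s:
  j=0: fails
  j=1: fails
  j=2: fails
  j=3: holds
First hit at j=3, so smallest k = 3-0 = 3.

3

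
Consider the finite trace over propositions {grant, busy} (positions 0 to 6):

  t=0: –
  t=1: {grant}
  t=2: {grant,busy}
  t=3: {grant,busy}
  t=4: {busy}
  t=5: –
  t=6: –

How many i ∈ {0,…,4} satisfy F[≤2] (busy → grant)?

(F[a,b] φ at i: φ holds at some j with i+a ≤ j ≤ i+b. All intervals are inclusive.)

5

Evaluate at each i in [0,4]:
  i=0: ✓ (witness j=0)
  i=1: ✓ (witness j=1)
  i=2: ✓ (witness j=2)
  i=3: ✓ (witness j=3)
  i=4: ✓ (witness j=5)
Positions where it holds: {0, 1, 2, 3, 4} → 5.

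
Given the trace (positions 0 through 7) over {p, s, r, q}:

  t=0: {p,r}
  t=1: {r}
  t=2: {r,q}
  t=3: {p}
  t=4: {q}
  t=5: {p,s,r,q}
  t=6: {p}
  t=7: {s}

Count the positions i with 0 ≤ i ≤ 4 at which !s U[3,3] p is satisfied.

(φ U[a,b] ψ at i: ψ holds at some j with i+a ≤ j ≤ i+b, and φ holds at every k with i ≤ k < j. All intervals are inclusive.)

2

Evaluate at each i in [0,4]:
  i=0: ✓ (rhs at j=3; lhs holds on [0,2])
  i=1: ✗ (no rhs in [4,4])
  i=2: ✓ (rhs at j=5; lhs holds on [2,4])
  i=3: ✗ (lhs fails at k=5 before rhs at j=6)
  i=4: ✗ (no rhs in [7,7])
Positions where it holds: {0, 2} → 2.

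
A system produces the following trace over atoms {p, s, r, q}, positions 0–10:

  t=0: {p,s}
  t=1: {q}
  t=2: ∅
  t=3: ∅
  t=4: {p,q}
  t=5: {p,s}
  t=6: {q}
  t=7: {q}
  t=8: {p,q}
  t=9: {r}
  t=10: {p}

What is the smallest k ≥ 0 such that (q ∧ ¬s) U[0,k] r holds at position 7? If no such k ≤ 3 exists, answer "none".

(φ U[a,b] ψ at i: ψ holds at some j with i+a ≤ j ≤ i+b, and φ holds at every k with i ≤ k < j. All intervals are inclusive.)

Need earliest j ≥ 7 with r, and (q ∧ ¬s) at every k in [7,j-1].
  j=7: rhs fails.
  j=8: rhs fails.
  j=9: rhs holds; lhs holds on [7,8]. k = 2.

2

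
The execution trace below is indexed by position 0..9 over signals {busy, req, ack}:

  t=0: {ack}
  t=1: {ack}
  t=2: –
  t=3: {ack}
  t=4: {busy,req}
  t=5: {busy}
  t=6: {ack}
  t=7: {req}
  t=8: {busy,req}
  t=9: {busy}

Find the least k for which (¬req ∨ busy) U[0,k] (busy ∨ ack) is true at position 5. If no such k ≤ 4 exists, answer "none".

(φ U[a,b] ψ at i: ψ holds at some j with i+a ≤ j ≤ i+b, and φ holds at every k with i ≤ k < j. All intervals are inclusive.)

Need earliest j ≥ 5 with (busy ∨ ack), and (¬req ∨ busy) at every k in [5,j-1].
  j=5: rhs holds (empty prefix). k = 0.

0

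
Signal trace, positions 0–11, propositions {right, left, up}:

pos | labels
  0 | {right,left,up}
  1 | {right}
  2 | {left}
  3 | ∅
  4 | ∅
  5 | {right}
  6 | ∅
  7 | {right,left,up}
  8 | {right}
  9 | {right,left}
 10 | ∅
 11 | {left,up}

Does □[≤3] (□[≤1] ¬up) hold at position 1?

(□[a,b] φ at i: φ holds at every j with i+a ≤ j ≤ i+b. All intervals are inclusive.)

Check □[≤1] ¬up at every j in [1,4]:
  j=1: holds on [1,2]
  j=2: holds on [2,3]
  j=3: holds on [3,4]
  j=4: holds on [4,5]
All positions satisfy it → formula holds.

Holds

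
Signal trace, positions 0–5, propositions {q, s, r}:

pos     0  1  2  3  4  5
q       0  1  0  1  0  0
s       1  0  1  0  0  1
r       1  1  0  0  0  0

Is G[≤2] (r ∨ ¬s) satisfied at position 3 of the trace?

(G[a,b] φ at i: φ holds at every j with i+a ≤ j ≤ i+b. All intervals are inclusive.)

Check (r ∨ ¬s) at every j in [3,5]:
  j=3: true
  j=4: true
  j=5: false
Fails at j=5 → formula fails.

Does not hold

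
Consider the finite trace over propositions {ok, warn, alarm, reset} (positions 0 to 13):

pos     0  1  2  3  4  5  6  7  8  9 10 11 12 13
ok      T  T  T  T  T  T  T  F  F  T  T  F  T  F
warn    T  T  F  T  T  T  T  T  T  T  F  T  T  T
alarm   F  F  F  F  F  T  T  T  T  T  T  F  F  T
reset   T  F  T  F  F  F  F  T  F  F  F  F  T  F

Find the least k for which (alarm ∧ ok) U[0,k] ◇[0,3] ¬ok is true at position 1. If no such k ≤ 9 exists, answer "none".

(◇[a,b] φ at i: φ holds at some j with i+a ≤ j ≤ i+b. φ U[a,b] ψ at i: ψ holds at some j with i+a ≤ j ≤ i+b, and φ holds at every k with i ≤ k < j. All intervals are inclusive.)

Need earliest j ≥ 1 with ◇[0,3] ¬ok, and (alarm ∧ ok) at every k in [1,j-1].
  j=1: rhs fails.
  j=2: rhs fails.
  j=3: rhs fails.
  j=4: rhs holds but lhs fails at k=1.
  j=5: rhs holds but lhs fails at k=1.
  j=6: rhs holds but lhs fails at k=1.
  j=7: rhs holds but lhs fails at k=1.
  j=8: rhs holds but lhs fails at k=1.
  j=9: rhs holds but lhs fails at k=1.
  j=10: rhs holds but lhs fails at k=1.
No witness within the range → none.

none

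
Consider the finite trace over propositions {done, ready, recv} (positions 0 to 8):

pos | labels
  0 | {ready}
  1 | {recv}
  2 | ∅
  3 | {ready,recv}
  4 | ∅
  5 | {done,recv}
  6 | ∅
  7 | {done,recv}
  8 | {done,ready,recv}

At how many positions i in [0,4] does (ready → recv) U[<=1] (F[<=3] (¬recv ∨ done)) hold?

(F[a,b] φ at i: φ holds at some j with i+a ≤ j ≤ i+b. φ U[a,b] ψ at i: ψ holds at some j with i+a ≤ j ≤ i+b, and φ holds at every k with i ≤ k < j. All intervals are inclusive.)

5

Evaluate at each i in [0,4]:
  i=0: ✓ (rhs at j=0)
  i=1: ✓ (rhs at j=1)
  i=2: ✓ (rhs at j=2)
  i=3: ✓ (rhs at j=3)
  i=4: ✓ (rhs at j=4)
Positions where it holds: {0, 1, 2, 3, 4} → 5.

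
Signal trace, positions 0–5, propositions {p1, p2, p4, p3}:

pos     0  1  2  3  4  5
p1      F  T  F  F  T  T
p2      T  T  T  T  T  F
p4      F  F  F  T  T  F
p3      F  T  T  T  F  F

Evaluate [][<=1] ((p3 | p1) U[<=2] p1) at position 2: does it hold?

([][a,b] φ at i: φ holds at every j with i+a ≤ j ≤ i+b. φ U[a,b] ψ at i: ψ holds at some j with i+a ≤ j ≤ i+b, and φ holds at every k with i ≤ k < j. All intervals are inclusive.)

Check ((p3 | p1) U[<=2] p1) at every j in [2,3]:
  j=2: holds
  j=3: holds
All positions satisfy it → formula holds.

Holds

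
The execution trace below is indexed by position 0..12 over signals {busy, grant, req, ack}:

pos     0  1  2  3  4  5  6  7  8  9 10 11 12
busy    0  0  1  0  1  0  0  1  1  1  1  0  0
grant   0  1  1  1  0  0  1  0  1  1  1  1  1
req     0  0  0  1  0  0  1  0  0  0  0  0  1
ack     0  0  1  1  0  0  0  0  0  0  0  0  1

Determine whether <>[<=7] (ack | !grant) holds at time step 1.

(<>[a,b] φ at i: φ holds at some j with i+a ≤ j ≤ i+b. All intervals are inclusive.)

Check (ack | !grant) at each j in [1,8]:
  j=1: false
  j=2: true
  j=3: true
  j=4: true
  j=5: true
  j=6: false
  j=7: true
  j=8: false
Found at j=2 → formula holds.

Yes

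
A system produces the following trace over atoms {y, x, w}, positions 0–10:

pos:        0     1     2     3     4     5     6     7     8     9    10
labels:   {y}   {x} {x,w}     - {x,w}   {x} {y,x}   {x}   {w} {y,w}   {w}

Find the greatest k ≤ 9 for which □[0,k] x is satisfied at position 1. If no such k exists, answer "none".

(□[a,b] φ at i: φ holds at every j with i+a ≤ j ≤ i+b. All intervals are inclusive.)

1

x must hold from j=1 onward; find where it first fails.
  j=1: holds
  j=2: holds
  j=3: fails
Holds on [1,2], so largest k = 1.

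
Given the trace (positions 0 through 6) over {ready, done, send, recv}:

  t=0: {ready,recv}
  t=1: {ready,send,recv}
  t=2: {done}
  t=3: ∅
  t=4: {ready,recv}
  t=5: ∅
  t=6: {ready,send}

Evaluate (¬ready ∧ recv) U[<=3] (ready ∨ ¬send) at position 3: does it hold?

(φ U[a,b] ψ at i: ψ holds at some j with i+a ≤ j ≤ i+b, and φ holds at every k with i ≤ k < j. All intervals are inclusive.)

Yes

Need some j in [3,6] with (ready ∨ ¬send), and (¬ready ∧ recv) at every k in [3,j-1].
  j=3: (ready ∨ ¬send) holds; no prefix to check → satisfied.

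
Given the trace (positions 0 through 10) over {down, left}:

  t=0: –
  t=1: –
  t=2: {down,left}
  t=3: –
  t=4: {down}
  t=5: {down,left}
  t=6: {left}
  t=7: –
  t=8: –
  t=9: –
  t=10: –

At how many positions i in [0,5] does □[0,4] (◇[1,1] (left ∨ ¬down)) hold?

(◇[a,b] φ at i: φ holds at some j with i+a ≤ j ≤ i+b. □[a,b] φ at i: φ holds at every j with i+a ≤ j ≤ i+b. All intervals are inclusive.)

Evaluate at each i in [0,5]:
  i=0: ✗ (fails at j=3)
  i=1: ✗ (fails at j=3)
  i=2: ✗ (fails at j=3)
  i=3: ✗ (fails at j=3)
  i=4: ✓ (all of [4,8])
  i=5: ✓ (all of [5,9])
Positions where it holds: {4, 5} → 2.

2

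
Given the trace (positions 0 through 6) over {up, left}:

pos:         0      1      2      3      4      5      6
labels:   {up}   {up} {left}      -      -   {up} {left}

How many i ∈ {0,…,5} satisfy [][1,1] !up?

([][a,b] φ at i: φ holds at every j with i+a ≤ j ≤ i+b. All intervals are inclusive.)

Evaluate at each i in [0,5]:
  i=0: ✗ (fails at j=1)
  i=1: ✓ (all of [2,2])
  i=2: ✓ (all of [3,3])
  i=3: ✓ (all of [4,4])
  i=4: ✗ (fails at j=5)
  i=5: ✓ (all of [6,6])
Positions where it holds: {1, 2, 3, 5} → 4.

4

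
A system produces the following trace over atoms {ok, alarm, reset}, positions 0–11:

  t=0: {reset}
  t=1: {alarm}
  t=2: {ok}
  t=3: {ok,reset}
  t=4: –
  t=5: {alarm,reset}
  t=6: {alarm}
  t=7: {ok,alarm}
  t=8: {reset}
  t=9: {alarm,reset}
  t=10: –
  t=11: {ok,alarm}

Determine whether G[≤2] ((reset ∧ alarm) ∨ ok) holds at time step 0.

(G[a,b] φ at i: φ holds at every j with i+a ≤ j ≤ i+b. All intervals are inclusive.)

Check ((reset ∧ alarm) ∨ ok) at every j in [0,2]:
  j=0: false
  j=1: false
  j=2: true
Fails at j=0 → formula fails.

No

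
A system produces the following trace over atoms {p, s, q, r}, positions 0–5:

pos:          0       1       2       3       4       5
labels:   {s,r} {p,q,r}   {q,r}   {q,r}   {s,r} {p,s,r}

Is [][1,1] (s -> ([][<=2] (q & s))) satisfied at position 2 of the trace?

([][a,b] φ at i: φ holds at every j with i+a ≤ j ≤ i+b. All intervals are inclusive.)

Yes

Check (s -> ([][<=2] (q & s))) at every j in [3,3]:
  j=3: antecedent false → ✓
All positions satisfy it → formula holds.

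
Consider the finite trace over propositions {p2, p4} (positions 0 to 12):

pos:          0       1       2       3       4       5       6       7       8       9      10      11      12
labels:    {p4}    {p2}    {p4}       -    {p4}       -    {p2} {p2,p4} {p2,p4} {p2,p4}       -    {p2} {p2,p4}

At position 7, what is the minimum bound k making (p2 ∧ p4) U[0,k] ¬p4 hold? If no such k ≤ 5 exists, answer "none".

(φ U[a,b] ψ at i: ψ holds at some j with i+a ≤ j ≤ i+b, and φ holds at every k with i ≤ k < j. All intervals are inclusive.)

3

Need earliest j ≥ 7 with ¬p4, and (p2 ∧ p4) at every k in [7,j-1].
  j=7: rhs fails.
  j=8: rhs fails.
  j=9: rhs fails.
  j=10: rhs holds; lhs holds on [7,9]. k = 3.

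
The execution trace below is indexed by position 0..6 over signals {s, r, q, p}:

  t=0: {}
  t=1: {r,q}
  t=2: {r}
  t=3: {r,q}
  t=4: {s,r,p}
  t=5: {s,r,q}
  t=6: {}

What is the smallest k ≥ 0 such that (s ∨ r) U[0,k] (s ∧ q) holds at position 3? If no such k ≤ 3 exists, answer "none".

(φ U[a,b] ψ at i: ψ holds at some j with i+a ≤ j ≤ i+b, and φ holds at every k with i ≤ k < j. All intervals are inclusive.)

2

Need earliest j ≥ 3 with (s ∧ q), and (s ∨ r) at every k in [3,j-1].
  j=3: rhs fails.
  j=4: rhs fails.
  j=5: rhs holds; lhs holds on [3,4]. k = 2.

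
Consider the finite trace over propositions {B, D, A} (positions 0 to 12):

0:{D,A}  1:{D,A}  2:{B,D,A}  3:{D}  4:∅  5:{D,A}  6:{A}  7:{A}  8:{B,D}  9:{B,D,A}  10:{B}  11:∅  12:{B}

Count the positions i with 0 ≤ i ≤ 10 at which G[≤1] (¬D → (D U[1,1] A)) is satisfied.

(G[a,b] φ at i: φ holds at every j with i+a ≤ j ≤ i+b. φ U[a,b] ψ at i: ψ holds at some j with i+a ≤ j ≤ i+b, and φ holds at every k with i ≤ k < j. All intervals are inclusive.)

4

Evaluate at each i in [0,10]:
  i=0: ✓ (all of [0,1])
  i=1: ✓ (all of [1,2])
  i=2: ✓ (all of [2,3])
  i=3: ✗ (fails at j=4)
  i=4: ✗ (fails at j=4)
  i=5: ✗ (fails at j=6)
  i=6: ✗ (fails at j=6)
  i=7: ✗ (fails at j=7)
  i=8: ✓ (all of [8,9])
  i=9: ✗ (fails at j=10)
  i=10: ✗ (fails at j=10)
Positions where it holds: {0, 1, 2, 8} → 4.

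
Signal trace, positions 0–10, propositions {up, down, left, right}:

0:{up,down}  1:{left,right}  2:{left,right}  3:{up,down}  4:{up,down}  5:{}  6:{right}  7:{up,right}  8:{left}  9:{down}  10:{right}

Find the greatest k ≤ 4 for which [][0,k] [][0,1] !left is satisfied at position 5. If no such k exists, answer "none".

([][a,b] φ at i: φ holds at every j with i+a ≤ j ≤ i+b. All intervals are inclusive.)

1

[][0,1] !left must hold from j=5 onward; find where it first fails.
  j=5: holds
  j=6: holds
  j=7: fails
Holds on [5,6], so largest k = 1.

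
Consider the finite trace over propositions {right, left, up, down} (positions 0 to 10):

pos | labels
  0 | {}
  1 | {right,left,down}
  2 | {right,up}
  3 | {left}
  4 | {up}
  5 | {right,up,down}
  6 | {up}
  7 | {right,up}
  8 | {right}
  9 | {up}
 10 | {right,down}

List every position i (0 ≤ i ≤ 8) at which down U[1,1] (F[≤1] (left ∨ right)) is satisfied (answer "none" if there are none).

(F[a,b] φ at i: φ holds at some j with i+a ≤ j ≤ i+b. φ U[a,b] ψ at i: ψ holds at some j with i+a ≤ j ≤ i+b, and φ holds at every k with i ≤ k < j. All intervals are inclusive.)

Evaluate at each i in [0,8]:
  i=0: ✗ (lhs fails at k=0 before rhs at j=1)
  i=1: ✓ (rhs at j=2; lhs holds on [1,1])
  i=2: ✗ (lhs fails at k=2 before rhs at j=3)
  i=3: ✗ (lhs fails at k=3 before rhs at j=4)
  i=4: ✗ (lhs fails at k=4 before rhs at j=5)
  i=5: ✓ (rhs at j=6; lhs holds on [5,5])
  i=6: ✗ (lhs fails at k=6 before rhs at j=7)
  i=7: ✗ (lhs fails at k=7 before rhs at j=8)
  i=8: ✗ (lhs fails at k=8 before rhs at j=9)

1, 5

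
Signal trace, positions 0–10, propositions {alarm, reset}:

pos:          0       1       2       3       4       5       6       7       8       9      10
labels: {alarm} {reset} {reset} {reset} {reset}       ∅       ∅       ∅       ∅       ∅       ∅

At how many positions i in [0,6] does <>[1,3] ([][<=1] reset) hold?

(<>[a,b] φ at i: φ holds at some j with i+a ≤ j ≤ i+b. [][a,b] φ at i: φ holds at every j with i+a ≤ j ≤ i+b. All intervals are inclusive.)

3

Evaluate at each i in [0,6]:
  i=0: ✓ (witness j=1)
  i=1: ✓ (witness j=2)
  i=2: ✓ (witness j=3)
  i=3: ✗ (none in [4,6])
  i=4: ✗ (none in [5,7])
  i=5: ✗ (none in [6,8])
  i=6: ✗ (none in [7,9])
Positions where it holds: {0, 1, 2} → 3.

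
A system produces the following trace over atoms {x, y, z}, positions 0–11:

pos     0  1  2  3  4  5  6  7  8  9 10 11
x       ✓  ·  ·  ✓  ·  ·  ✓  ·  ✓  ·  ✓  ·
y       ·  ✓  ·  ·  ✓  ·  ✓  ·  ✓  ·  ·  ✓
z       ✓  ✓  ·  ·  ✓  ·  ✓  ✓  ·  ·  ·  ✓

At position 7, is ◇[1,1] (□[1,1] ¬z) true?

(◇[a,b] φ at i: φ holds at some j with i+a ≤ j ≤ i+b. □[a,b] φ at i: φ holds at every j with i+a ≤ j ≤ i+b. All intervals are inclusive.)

Check □[1,1] ¬z at each j in [8,8]:
  j=8: holds on [9,9]
Found at j=8 → formula holds.

Holds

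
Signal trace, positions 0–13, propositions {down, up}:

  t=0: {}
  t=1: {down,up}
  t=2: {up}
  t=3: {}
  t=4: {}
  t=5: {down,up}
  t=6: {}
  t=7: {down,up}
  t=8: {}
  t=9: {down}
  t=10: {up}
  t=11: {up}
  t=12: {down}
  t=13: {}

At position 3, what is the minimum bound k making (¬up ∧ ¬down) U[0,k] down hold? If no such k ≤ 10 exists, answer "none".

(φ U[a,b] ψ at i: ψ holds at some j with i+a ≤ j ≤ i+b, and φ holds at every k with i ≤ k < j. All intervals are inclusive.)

Need earliest j ≥ 3 with down, and (¬up ∧ ¬down) at every k in [3,j-1].
  j=3: rhs fails.
  j=4: rhs fails.
  j=5: rhs holds; lhs holds on [3,4]. k = 2.

2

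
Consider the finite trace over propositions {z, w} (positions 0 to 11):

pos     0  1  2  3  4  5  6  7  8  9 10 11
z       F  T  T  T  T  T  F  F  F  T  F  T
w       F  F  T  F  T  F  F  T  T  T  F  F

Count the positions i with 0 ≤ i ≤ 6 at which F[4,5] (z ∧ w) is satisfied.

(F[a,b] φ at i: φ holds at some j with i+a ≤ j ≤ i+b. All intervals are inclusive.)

Evaluate at each i in [0,6]:
  i=0: ✓ (witness j=4)
  i=1: ✗ (none in [5,6])
  i=2: ✗ (none in [6,7])
  i=3: ✗ (none in [7,8])
  i=4: ✓ (witness j=9)
  i=5: ✓ (witness j=9)
  i=6: ✗ (none in [10,11])
Positions where it holds: {0, 4, 5} → 3.

3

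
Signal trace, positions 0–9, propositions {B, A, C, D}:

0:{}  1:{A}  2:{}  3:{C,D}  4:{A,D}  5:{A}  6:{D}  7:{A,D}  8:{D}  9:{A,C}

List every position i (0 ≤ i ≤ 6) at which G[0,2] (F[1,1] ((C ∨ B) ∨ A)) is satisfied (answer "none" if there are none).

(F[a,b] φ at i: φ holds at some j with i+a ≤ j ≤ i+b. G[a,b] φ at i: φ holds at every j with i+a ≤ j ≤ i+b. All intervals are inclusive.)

Evaluate at each i in [0,6]:
  i=0: ✗ (fails at j=1)
  i=1: ✗ (fails at j=1)
  i=2: ✓ (all of [2,4])
  i=3: ✗ (fails at j=5)
  i=4: ✗ (fails at j=5)
  i=5: ✗ (fails at j=5)
  i=6: ✗ (fails at j=7)

2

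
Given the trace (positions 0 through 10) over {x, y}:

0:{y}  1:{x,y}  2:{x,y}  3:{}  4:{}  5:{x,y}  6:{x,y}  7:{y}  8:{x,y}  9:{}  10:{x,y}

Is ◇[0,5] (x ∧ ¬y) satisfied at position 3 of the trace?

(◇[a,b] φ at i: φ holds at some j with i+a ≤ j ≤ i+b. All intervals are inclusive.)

Check (x ∧ ¬y) at each j in [3,8]:
  j=3: false
  j=4: false
  j=5: false
  j=6: false
  j=7: false
  j=8: false
No position in the window satisfies it → formula fails.

No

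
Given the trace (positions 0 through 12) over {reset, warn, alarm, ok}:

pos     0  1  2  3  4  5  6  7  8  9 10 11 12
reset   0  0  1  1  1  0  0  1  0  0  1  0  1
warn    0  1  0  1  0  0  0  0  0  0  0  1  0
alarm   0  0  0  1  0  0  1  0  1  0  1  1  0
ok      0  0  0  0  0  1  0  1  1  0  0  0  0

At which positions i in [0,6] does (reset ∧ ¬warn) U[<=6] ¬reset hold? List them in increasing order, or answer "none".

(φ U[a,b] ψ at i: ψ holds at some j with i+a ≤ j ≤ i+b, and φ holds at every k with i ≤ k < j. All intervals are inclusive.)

0, 1, 4, 5, 6

Evaluate at each i in [0,6]:
  i=0: ✓ (rhs at j=0)
  i=1: ✓ (rhs at j=1)
  i=2: ✗ (lhs fails at k=3 before rhs at j=5)
  i=3: ✗ (lhs fails at k=3 before rhs at j=5)
  i=4: ✓ (rhs at j=5; lhs holds on [4,4])
  i=5: ✓ (rhs at j=5)
  i=6: ✓ (rhs at j=6)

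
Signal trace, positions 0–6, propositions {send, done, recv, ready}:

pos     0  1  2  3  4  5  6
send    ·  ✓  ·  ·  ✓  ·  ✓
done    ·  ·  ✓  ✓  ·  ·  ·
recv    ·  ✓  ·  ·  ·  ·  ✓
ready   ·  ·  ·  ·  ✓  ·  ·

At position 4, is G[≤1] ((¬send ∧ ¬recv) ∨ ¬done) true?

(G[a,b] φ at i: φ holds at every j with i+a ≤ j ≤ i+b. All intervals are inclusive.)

True

Check ((¬send ∧ ¬recv) ∨ ¬done) at every j in [4,5]:
  j=4: true
  j=5: true
All positions satisfy it → formula holds.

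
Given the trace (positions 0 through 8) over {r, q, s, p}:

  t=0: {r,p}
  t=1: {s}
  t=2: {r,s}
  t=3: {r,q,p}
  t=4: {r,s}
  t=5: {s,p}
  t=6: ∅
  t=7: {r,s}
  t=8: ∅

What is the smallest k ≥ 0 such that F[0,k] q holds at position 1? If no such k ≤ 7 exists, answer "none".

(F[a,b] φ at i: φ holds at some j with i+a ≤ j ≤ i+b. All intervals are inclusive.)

Scan j = 1,2,… for q:
  j=1: fails
  j=2: fails
  j=3: holds
First hit at j=3, so smallest k = 3-1 = 2.

2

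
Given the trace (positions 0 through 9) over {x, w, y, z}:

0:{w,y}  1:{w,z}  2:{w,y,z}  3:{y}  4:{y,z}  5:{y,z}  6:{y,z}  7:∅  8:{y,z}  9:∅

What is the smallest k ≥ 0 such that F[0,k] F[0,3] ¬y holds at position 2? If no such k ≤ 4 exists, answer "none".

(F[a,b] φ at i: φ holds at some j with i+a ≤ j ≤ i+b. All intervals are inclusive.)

Scan j = 2,3,… for F[0,3] ¬y:
  j=2: fails
  j=3: fails
  j=4: holds
First hit at j=4, so smallest k = 4-2 = 2.

2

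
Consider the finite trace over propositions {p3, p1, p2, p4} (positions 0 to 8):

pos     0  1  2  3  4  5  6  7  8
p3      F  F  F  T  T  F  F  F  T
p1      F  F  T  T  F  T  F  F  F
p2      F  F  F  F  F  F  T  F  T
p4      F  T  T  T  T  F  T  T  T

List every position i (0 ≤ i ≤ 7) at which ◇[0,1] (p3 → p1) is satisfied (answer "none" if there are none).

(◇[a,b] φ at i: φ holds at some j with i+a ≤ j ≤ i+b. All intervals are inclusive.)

Evaluate at each i in [0,7]:
  i=0: ✓ (witness j=0)
  i=1: ✓ (witness j=1)
  i=2: ✓ (witness j=2)
  i=3: ✓ (witness j=3)
  i=4: ✓ (witness j=5)
  i=5: ✓ (witness j=5)
  i=6: ✓ (witness j=6)
  i=7: ✓ (witness j=7)

0, 1, 2, 3, 4, 5, 6, 7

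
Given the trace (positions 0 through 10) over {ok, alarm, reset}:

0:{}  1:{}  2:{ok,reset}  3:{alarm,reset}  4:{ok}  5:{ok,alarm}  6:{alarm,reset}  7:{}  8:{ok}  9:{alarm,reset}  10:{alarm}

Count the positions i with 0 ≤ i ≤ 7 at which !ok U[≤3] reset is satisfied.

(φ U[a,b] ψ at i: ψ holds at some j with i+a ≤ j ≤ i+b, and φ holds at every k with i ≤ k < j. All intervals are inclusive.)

Evaluate at each i in [0,7]:
  i=0: ✓ (rhs at j=2; lhs holds on [0,1])
  i=1: ✓ (rhs at j=2; lhs holds on [1,1])
  i=2: ✓ (rhs at j=2)
  i=3: ✓ (rhs at j=3)
  i=4: ✗ (lhs fails at k=4 before rhs at j=6)
  i=5: ✗ (lhs fails at k=5 before rhs at j=6)
  i=6: ✓ (rhs at j=6)
  i=7: ✗ (lhs fails at k=8 before rhs at j=9)
Positions where it holds: {0, 1, 2, 3, 6} → 5.

5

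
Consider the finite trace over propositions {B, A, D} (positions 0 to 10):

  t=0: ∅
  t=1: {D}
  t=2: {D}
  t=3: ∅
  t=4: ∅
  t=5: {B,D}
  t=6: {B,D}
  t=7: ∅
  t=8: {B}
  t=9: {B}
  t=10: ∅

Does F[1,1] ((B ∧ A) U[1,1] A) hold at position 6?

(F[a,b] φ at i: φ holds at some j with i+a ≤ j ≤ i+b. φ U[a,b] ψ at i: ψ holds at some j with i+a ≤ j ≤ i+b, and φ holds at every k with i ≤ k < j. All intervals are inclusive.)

Check ((B ∧ A) U[1,1] A) at each j in [7,7]:
  j=7: fails
No position in the window satisfies it → formula fails.

Does not hold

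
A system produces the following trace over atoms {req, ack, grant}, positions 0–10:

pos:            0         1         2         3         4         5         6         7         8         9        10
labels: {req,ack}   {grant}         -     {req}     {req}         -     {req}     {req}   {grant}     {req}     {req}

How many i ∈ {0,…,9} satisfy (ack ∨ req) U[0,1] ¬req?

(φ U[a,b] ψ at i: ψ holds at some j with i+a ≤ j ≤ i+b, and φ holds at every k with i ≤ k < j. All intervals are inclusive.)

7

Evaluate at each i in [0,9]:
  i=0: ✓ (rhs at j=1; lhs holds on [0,0])
  i=1: ✓ (rhs at j=1)
  i=2: ✓ (rhs at j=2)
  i=3: ✗ (no rhs in [3,4])
  i=4: ✓ (rhs at j=5; lhs holds on [4,4])
  i=5: ✓ (rhs at j=5)
  i=6: ✗ (no rhs in [6,7])
  i=7: ✓ (rhs at j=8; lhs holds on [7,7])
  i=8: ✓ (rhs at j=8)
  i=9: ✗ (no rhs in [9,10])
Positions where it holds: {0, 1, 2, 4, 5, 7, 8} → 7.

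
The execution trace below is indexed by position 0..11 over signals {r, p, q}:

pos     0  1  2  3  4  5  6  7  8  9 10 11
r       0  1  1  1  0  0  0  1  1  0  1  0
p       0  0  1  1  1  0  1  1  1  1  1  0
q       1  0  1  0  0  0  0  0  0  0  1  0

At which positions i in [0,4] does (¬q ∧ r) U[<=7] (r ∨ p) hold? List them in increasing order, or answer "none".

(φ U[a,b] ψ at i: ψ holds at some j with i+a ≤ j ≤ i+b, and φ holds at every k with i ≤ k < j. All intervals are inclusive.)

1, 2, 3, 4

Evaluate at each i in [0,4]:
  i=0: ✗ (lhs fails at k=0 before rhs at j=1)
  i=1: ✓ (rhs at j=1)
  i=2: ✓ (rhs at j=2)
  i=3: ✓ (rhs at j=3)
  i=4: ✓ (rhs at j=4)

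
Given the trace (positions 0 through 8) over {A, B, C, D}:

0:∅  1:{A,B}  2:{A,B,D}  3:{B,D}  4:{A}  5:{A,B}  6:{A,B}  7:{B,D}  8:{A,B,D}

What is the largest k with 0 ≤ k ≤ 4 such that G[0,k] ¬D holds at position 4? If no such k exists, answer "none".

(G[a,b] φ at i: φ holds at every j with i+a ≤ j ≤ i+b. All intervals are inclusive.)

¬D must hold from j=4 onward; find where it first fails.
  j=4: holds
  j=5: holds
  j=6: holds
  j=7: fails
Holds on [4,6], so largest k = 2.

2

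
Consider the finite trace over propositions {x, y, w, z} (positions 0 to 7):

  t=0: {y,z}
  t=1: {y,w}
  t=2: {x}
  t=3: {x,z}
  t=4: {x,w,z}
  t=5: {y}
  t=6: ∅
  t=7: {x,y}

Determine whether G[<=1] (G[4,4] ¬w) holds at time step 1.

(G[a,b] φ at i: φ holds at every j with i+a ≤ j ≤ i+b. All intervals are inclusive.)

True

Check G[4,4] ¬w at every j in [1,2]:
  j=1: holds on [5,5]
  j=2: holds on [6,6]
All positions satisfy it → formula holds.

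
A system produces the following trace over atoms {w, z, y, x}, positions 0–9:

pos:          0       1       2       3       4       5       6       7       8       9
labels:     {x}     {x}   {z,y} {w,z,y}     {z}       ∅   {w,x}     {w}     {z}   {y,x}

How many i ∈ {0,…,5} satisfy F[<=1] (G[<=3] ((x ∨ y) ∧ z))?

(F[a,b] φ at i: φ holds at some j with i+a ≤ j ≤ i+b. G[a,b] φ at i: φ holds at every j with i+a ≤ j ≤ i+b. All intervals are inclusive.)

Evaluate at each i in [0,5]:
  i=0: ✗ (none in [0,1])
  i=1: ✗ (none in [1,2])
  i=2: ✗ (none in [2,3])
  i=3: ✗ (none in [3,4])
  i=4: ✗ (none in [4,5])
  i=5: ✗ (none in [5,6])
Positions where it holds: {} → 0.

0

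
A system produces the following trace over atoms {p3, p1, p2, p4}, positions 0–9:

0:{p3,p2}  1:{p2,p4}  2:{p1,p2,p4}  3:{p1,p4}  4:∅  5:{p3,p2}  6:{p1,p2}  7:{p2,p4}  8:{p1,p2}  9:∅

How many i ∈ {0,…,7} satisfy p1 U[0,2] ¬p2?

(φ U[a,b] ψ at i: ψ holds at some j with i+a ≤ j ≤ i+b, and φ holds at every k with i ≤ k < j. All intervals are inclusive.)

Evaluate at each i in [0,7]:
  i=0: ✗ (no rhs in [0,2])
  i=1: ✗ (lhs fails at k=1 before rhs at j=3)
  i=2: ✓ (rhs at j=3; lhs holds on [2,2])
  i=3: ✓ (rhs at j=3)
  i=4: ✓ (rhs at j=4)
  i=5: ✗ (no rhs in [5,7])
  i=6: ✗ (no rhs in [6,8])
  i=7: ✗ (lhs fails at k=7 before rhs at j=9)
Positions where it holds: {2, 3, 4} → 3.

3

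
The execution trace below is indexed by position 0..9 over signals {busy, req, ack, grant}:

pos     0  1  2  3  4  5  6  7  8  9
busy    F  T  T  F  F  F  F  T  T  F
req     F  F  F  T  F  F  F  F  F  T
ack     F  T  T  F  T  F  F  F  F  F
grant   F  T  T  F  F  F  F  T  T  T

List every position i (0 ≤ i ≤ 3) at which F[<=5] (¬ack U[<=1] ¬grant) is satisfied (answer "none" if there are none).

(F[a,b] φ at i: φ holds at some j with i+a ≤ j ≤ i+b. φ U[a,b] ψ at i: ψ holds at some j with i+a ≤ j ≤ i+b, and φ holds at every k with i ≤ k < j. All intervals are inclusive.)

0, 1, 2, 3

Evaluate at each i in [0,3]:
  i=0: ✓ (witness j=0)
  i=1: ✓ (witness j=3)
  i=2: ✓ (witness j=3)
  i=3: ✓ (witness j=3)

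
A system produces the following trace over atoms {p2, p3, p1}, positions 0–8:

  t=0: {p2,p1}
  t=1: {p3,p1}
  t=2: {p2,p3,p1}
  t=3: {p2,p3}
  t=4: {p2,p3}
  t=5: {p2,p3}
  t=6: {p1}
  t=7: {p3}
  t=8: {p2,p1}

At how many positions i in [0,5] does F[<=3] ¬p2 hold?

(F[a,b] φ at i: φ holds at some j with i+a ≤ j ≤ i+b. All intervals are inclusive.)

Evaluate at each i in [0,5]:
  i=0: ✓ (witness j=1)
  i=1: ✓ (witness j=1)
  i=2: ✗ (none in [2,5])
  i=3: ✓ (witness j=6)
  i=4: ✓ (witness j=6)
  i=5: ✓ (witness j=6)
Positions where it holds: {0, 1, 3, 4, 5} → 5.

5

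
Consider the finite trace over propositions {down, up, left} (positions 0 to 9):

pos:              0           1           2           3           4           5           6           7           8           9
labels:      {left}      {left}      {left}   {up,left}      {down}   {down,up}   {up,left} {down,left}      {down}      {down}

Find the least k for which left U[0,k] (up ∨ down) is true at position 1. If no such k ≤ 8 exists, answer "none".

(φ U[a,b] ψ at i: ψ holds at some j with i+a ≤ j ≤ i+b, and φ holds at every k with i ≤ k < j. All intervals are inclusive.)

2

Need earliest j ≥ 1 with (up ∨ down), and left at every k in [1,j-1].
  j=1: rhs fails.
  j=2: rhs fails.
  j=3: rhs holds; lhs holds on [1,2]. k = 2.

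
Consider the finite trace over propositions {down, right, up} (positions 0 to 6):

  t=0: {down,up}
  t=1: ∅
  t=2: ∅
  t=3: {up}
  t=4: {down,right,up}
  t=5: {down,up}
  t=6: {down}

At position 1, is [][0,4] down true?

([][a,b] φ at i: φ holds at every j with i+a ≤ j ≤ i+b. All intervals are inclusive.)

Does not hold

Check down at every j in [1,5]:
  j=1: false
  j=2: false
  j=3: false
  j=4: true
  j=5: true
Fails at j=1 → formula fails.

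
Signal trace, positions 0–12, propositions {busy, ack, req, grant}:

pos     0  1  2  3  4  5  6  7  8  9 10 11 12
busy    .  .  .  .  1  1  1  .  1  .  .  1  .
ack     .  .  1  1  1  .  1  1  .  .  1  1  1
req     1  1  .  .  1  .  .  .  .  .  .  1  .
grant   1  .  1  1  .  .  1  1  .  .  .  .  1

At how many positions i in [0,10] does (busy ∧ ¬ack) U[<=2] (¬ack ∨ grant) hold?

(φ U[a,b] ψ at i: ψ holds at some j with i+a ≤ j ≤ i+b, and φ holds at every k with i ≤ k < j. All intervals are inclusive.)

9

Evaluate at each i in [0,10]:
  i=0: ✓ (rhs at j=0)
  i=1: ✓ (rhs at j=1)
  i=2: ✓ (rhs at j=2)
  i=3: ✓ (rhs at j=3)
  i=4: ✗ (lhs fails at k=4 before rhs at j=5)
  i=5: ✓ (rhs at j=5)
  i=6: ✓ (rhs at j=6)
  i=7: ✓ (rhs at j=7)
  i=8: ✓ (rhs at j=8)
  i=9: ✓ (rhs at j=9)
  i=10: ✗ (lhs fails at k=10 before rhs at j=12)
Positions where it holds: {0, 1, 2, 3, 5, 6, 7, 8, 9} → 9.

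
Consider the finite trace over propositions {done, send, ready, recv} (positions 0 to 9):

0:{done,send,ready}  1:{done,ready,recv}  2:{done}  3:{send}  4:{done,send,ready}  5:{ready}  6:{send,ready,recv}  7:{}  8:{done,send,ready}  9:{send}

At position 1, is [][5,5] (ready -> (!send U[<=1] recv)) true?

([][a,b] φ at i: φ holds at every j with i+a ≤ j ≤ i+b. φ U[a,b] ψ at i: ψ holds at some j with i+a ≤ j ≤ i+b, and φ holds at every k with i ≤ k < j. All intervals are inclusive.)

True

Check (ready -> (!send U[<=1] recv)) at every j in [6,6]:
  j=6: antecedent true; consequent holds → ✓
All positions satisfy it → formula holds.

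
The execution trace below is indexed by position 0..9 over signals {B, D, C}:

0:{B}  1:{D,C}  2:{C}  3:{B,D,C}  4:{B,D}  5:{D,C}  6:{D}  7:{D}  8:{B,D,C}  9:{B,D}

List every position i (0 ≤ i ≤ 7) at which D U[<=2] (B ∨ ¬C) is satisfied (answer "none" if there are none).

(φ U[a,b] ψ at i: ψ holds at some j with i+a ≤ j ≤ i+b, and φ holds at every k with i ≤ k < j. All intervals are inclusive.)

0, 3, 4, 5, 6, 7

Evaluate at each i in [0,7]:
  i=0: ✓ (rhs at j=0)
  i=1: ✗ (lhs fails at k=2 before rhs at j=3)
  i=2: ✗ (lhs fails at k=2 before rhs at j=3)
  i=3: ✓ (rhs at j=3)
  i=4: ✓ (rhs at j=4)
  i=5: ✓ (rhs at j=6; lhs holds on [5,5])
  i=6: ✓ (rhs at j=6)
  i=7: ✓ (rhs at j=7)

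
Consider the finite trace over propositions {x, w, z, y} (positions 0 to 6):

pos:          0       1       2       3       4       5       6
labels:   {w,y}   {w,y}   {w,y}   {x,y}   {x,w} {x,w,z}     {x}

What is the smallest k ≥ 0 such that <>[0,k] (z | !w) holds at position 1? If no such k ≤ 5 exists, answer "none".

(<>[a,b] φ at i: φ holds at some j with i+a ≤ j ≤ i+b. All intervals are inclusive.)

Scan j = 1,2,… for (z | !w):
  j=1: fails
  j=2: fails
  j=3: holds
First hit at j=3, so smallest k = 3-1 = 2.

2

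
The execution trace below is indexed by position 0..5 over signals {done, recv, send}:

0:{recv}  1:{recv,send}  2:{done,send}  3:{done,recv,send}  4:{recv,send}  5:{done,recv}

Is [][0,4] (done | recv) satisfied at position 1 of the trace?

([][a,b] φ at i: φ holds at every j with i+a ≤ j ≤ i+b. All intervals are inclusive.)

Check (done | recv) at every j in [1,5]:
  j=1: true
  j=2: true
  j=3: true
  j=4: true
  j=5: true
All positions satisfy it → formula holds.

Yes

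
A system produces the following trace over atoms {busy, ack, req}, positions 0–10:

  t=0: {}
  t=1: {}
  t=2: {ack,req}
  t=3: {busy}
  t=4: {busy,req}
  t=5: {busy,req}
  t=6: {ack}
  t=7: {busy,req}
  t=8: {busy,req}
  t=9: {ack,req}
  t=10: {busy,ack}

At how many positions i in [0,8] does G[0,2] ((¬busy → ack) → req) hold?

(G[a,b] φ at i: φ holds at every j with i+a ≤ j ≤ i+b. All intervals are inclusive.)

2

Evaluate at each i in [0,8]:
  i=0: ✓ (all of [0,2])
  i=1: ✗ (fails at j=3)
  i=2: ✗ (fails at j=3)
  i=3: ✗ (fails at j=3)
  i=4: ✗ (fails at j=6)
  i=5: ✗ (fails at j=6)
  i=6: ✗ (fails at j=6)
  i=7: ✓ (all of [7,9])
  i=8: ✗ (fails at j=10)
Positions where it holds: {0, 7} → 2.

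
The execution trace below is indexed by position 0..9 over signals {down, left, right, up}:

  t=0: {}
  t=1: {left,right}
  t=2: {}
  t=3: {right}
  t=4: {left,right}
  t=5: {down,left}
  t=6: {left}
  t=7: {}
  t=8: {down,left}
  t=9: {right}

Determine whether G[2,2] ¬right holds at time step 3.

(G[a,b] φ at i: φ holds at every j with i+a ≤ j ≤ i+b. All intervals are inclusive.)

True

Check ¬right at every j in [5,5]:
  j=5: true
All positions satisfy it → formula holds.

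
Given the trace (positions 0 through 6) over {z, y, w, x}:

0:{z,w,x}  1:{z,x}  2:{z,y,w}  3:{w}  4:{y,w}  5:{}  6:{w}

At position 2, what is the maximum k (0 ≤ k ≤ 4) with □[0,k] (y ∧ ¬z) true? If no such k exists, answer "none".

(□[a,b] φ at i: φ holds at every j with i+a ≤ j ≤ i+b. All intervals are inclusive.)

none

(y ∧ ¬z) must hold from j=2 onward; find where it first fails.
  j=2: fails → no k works.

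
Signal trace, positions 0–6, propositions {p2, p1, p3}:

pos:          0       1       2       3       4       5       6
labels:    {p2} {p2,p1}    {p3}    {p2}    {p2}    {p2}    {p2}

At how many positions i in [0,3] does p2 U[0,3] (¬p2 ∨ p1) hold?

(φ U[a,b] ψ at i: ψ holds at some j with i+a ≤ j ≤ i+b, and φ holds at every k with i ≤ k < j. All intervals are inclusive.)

3

Evaluate at each i in [0,3]:
  i=0: ✓ (rhs at j=1; lhs holds on [0,0])
  i=1: ✓ (rhs at j=1)
  i=2: ✓ (rhs at j=2)
  i=3: ✗ (no rhs in [3,6])
Positions where it holds: {0, 1, 2} → 3.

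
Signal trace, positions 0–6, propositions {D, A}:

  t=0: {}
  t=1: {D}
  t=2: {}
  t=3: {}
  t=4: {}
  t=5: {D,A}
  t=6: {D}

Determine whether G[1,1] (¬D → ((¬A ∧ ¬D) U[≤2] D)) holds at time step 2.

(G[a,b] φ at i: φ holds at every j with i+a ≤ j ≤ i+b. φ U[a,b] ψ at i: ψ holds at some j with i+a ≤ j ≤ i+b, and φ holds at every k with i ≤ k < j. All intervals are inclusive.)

Check (¬D → ((¬A ∧ ¬D) U[≤2] D)) at every j in [3,3]:
  j=3: antecedent true; consequent holds → ✓
All positions satisfy it → formula holds.

Holds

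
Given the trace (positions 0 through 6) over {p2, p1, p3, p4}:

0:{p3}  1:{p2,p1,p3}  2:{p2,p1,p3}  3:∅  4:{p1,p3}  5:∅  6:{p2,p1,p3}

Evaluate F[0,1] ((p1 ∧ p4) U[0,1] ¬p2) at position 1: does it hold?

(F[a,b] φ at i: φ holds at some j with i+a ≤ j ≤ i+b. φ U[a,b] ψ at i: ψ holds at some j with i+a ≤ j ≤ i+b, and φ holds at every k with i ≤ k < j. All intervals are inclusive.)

No

Check ((p1 ∧ p4) U[0,1] ¬p2) at each j in [1,2]:
  j=1: fails
  j=2: fails
No position in the window satisfies it → formula fails.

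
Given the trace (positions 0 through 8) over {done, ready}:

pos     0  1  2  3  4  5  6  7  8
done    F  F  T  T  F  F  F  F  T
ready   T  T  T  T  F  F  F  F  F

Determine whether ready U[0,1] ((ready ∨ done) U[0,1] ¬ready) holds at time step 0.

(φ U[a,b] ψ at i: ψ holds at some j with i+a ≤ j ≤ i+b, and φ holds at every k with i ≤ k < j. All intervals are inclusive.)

Need some j in [0,1] with ((ready ∨ done) U[0,1] ¬ready), and ready at every k in [0,j-1].
  j=0: ((ready ∨ done) U[0,1] ¬ready) — fails.
  j=1: ((ready ∨ done) U[0,1] ¬ready) — fails.
No j in the window works → until fails.

No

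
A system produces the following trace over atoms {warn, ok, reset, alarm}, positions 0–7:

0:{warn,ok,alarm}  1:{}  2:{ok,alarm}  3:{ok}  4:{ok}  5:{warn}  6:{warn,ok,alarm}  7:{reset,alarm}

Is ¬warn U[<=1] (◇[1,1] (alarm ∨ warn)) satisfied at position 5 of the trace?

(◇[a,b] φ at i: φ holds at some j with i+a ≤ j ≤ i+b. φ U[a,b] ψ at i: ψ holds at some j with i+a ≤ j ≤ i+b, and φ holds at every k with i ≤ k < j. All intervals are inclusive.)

Need some j in [5,6] with ◇[1,1] (alarm ∨ warn), and ¬warn at every k in [5,j-1].
  j=5: ◇[1,1] (alarm ∨ warn) holds; no prefix to check → satisfied.

Holds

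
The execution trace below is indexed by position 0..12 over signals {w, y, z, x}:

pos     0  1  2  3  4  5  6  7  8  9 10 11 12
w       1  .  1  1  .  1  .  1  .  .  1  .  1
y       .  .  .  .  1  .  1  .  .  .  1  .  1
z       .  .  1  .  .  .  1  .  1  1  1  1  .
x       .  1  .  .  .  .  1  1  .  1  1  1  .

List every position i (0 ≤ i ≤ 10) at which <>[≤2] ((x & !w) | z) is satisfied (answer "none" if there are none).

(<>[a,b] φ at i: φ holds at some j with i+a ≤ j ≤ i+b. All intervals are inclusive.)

0, 1, 2, 4, 5, 6, 7, 8, 9, 10

Evaluate at each i in [0,10]:
  i=0: ✓ (witness j=1)
  i=1: ✓ (witness j=1)
  i=2: ✓ (witness j=2)
  i=3: ✗ (none in [3,5])
  i=4: ✓ (witness j=6)
  i=5: ✓ (witness j=6)
  i=6: ✓ (witness j=6)
  i=7: ✓ (witness j=8)
  i=8: ✓ (witness j=8)
  i=9: ✓ (witness j=9)
  i=10: ✓ (witness j=10)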